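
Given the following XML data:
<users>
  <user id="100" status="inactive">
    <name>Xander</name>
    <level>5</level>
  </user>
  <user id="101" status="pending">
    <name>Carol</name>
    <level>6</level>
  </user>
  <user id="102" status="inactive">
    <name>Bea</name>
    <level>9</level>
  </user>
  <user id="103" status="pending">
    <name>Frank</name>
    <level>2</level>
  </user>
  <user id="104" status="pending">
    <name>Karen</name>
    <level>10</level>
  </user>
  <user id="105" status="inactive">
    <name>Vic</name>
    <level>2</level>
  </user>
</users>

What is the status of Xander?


Finding user with name = Xander
user id="100" status="inactive"

ANSWER: inactive


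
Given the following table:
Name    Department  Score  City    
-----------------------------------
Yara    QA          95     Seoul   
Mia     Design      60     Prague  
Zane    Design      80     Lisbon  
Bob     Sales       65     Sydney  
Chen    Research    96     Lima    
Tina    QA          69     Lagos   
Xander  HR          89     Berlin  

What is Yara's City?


Row 1: Yara
City = Seoul

ANSWER: Seoul


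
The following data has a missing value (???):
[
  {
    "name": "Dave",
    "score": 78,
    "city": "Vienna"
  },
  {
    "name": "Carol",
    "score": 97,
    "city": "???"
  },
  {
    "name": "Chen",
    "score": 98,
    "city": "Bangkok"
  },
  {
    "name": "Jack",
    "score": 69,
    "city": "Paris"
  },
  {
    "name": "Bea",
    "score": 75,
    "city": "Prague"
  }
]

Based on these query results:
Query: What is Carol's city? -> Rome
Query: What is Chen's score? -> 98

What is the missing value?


The missing value is Carol's city
From query: Carol's city = Rome

ANSWER: Rome


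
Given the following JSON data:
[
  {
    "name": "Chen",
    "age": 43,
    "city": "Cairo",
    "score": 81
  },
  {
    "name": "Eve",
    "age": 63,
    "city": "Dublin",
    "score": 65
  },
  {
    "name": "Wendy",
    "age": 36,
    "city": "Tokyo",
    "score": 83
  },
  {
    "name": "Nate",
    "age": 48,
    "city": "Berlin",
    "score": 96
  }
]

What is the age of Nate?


Looking up record where name = Nate
Record index: 3
Field 'age' = 48

ANSWER: 48


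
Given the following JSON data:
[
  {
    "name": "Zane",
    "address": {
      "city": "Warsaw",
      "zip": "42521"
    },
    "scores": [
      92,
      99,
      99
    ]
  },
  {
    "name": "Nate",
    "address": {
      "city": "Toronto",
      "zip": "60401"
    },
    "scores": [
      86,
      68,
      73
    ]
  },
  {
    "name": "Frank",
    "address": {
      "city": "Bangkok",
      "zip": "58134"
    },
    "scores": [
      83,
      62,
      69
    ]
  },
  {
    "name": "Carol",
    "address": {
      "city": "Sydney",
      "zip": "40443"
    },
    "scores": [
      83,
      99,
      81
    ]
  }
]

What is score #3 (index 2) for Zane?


Path: records[0].scores[2]
Value: 99

ANSWER: 99


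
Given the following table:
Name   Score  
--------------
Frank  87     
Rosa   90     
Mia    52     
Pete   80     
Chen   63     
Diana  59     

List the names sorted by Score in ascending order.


Sorting by Score (ascending):
  Mia: 52
  Diana: 59
  Chen: 63
  Pete: 80
  Frank: 87
  Rosa: 90


ANSWER: Mia, Diana, Chen, Pete, Frank, Rosa


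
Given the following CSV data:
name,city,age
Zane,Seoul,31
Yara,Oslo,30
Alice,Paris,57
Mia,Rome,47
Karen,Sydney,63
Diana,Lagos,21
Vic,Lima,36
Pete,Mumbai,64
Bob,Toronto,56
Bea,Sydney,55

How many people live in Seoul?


Scanning city column for 'Seoul':
  Row 1: Zane -> MATCH
Total matches: 1

ANSWER: 1


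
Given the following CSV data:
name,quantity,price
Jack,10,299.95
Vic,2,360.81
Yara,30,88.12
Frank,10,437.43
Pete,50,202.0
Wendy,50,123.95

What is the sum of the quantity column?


Values in 'quantity' column:
  Row 1: 10
  Row 2: 2
  Row 3: 30
  Row 4: 10
  Row 5: 50
  Row 6: 50
Sum = 10 + 2 + 30 + 10 + 50 + 50 = 152

ANSWER: 152


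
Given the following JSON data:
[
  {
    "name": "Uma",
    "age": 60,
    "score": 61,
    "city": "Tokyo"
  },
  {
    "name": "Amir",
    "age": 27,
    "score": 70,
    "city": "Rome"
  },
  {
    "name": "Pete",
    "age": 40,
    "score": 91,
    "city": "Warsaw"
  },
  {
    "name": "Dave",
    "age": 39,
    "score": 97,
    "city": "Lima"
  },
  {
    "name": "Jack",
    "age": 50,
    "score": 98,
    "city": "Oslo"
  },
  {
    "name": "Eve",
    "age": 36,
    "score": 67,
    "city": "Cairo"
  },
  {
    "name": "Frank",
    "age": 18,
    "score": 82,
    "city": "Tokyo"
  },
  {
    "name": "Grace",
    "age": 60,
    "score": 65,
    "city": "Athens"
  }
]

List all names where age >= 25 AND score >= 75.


Checking both conditions:
  Uma (age=60, score=61) -> no
  Amir (age=27, score=70) -> no
  Pete (age=40, score=91) -> YES
  Dave (age=39, score=97) -> YES
  Jack (age=50, score=98) -> YES
  Eve (age=36, score=67) -> no
  Frank (age=18, score=82) -> no
  Grace (age=60, score=65) -> no


ANSWER: Pete, Dave, Jack


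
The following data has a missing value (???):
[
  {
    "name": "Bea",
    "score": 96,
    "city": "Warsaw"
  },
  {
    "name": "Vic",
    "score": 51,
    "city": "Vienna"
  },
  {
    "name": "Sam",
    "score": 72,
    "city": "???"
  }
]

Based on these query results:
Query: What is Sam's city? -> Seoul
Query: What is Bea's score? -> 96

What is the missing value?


The missing value is Sam's city
From query: Sam's city = Seoul

ANSWER: Seoul


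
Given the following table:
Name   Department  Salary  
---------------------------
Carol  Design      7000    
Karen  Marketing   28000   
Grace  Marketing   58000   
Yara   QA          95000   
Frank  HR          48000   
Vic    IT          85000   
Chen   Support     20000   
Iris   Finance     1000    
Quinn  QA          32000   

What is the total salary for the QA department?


QA department members:
  Yara: 95000
  Quinn: 32000
Total = 95000 + 32000 = 127000

ANSWER: 127000


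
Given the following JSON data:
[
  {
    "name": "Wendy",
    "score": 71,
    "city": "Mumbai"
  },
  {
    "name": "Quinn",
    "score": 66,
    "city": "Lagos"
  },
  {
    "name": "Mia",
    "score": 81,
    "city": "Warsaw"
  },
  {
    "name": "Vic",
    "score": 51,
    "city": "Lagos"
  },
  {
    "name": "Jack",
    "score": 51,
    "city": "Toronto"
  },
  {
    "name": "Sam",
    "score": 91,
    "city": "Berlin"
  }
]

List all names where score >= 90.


Filtering records where score >= 90:
  Wendy (score=71) -> no
  Quinn (score=66) -> no
  Mia (score=81) -> no
  Vic (score=51) -> no
  Jack (score=51) -> no
  Sam (score=91) -> YES


ANSWER: Sam


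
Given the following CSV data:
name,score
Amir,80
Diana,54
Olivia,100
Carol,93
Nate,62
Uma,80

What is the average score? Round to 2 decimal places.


Scores: 80, 54, 100, 93, 62, 80
Sum = 469
Count = 6
Average = 469 / 6 = 78.17

ANSWER: 78.17


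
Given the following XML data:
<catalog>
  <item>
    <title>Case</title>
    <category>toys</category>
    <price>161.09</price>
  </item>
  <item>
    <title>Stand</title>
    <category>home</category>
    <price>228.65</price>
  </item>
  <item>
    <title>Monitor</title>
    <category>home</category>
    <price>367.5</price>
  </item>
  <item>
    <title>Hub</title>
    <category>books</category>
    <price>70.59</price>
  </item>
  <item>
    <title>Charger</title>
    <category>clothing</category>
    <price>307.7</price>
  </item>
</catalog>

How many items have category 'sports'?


Scanning <item> elements for <category>sports</category>:
Count: 0

ANSWER: 0


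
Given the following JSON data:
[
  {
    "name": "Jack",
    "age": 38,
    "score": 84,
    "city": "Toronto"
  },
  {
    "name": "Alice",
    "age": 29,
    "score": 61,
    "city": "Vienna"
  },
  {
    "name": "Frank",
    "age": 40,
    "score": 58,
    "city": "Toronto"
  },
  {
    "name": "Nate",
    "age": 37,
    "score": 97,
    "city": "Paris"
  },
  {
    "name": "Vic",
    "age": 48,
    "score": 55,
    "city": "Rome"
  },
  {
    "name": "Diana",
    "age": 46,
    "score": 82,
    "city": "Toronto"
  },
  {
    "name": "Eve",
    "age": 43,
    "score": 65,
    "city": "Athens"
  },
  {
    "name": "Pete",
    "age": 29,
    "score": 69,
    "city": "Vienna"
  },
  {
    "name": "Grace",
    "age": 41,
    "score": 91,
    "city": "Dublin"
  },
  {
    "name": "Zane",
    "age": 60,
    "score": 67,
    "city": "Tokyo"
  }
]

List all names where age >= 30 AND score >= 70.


Checking both conditions:
  Jack (age=38, score=84) -> YES
  Alice (age=29, score=61) -> no
  Frank (age=40, score=58) -> no
  Nate (age=37, score=97) -> YES
  Vic (age=48, score=55) -> no
  Diana (age=46, score=82) -> YES
  Eve (age=43, score=65) -> no
  Pete (age=29, score=69) -> no
  Grace (age=41, score=91) -> YES
  Zane (age=60, score=67) -> no


ANSWER: Jack, Nate, Diana, Grace


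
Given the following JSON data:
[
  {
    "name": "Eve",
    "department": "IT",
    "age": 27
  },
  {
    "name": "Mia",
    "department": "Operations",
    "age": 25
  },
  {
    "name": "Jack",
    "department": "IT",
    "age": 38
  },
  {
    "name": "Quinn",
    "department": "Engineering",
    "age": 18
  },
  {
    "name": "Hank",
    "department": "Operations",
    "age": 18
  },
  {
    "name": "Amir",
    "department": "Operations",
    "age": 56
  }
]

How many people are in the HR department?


Scanning records for department = HR
  No matches found
Count: 0

ANSWER: 0


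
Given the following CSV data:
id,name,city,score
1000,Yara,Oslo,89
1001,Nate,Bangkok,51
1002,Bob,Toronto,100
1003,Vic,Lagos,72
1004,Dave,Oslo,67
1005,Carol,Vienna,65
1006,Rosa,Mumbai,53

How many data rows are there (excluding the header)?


Counting rows (excluding header):
Header: id,name,city,score
Data rows: 7

ANSWER: 7


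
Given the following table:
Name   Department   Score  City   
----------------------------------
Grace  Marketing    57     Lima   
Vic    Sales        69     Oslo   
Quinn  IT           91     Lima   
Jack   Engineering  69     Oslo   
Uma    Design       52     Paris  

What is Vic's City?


Row 2: Vic
City = Oslo

ANSWER: Oslo


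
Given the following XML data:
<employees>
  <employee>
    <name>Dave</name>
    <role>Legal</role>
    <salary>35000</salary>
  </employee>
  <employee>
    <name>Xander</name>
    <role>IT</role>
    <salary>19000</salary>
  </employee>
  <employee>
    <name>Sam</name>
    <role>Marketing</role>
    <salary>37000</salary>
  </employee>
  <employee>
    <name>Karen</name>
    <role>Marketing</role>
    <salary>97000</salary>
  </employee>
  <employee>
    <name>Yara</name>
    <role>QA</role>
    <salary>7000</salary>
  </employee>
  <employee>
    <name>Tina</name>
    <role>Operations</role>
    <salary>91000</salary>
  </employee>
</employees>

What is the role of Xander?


Searching for <employee> with <name>Xander</name>
Found at position 2
<role>IT</role>

ANSWER: IT


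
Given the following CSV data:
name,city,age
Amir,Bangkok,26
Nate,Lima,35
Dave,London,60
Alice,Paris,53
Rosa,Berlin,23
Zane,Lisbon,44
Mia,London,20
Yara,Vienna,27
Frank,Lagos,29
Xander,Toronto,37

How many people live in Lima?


Scanning city column for 'Lima':
  Row 2: Nate -> MATCH
Total matches: 1

ANSWER: 1


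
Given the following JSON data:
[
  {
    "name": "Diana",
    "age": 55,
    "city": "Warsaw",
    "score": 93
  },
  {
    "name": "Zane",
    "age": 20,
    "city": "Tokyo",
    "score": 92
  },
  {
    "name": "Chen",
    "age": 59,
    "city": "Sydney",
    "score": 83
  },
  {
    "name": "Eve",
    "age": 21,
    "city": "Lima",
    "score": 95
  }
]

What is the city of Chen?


Looking up record where name = Chen
Record index: 2
Field 'city' = Sydney

ANSWER: Sydney


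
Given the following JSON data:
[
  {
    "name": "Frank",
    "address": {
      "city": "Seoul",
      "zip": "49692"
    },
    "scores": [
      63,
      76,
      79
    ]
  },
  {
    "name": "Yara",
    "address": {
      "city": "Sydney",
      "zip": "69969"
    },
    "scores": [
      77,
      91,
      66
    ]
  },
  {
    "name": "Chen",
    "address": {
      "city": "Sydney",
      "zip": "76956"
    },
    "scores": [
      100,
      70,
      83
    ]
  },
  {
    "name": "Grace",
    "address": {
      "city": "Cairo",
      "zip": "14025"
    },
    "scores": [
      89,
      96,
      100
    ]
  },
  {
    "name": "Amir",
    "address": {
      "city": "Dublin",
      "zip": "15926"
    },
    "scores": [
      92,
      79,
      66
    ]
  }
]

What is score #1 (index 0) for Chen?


Path: records[2].scores[0]
Value: 100

ANSWER: 100


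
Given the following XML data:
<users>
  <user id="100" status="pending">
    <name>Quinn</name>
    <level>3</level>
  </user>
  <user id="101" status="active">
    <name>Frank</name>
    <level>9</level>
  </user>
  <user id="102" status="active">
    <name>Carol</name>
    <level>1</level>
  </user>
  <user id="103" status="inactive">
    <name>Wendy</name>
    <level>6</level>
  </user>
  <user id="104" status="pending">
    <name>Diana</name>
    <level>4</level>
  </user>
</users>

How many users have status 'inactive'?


Counting users with status='inactive':
  Wendy (id=103) -> MATCH
Count: 1

ANSWER: 1


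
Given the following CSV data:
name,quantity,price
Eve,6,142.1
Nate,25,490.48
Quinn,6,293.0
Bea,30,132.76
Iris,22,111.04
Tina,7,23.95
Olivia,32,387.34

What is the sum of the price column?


Values in 'price' column:
  Row 1: 142.1
  Row 2: 490.48
  Row 3: 293.0
  Row 4: 132.76
  Row 5: 111.04
  Row 6: 23.95
  Row 7: 387.34
Sum = 142.1 + 490.48 + 293.0 + 132.76 + 111.04 + 23.95 + 387.34 = 1580.67

ANSWER: 1580.67


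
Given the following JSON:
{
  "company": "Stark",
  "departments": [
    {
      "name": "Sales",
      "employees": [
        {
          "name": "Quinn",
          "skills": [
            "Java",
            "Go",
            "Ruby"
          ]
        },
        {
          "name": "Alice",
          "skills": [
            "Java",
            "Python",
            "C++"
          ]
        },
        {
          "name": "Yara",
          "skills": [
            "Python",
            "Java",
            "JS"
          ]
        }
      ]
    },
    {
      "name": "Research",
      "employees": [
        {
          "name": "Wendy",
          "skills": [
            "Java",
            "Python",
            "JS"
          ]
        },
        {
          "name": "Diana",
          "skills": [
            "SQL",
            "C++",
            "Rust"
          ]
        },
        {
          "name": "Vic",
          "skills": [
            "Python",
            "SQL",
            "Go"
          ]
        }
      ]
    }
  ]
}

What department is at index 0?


Path: departments[0].name
Value: Sales

ANSWER: Sales


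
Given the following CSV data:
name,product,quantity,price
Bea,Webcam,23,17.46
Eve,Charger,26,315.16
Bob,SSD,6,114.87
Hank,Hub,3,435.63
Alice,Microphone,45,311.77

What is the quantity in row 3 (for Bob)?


Row 3: Bob
Column 'quantity' = 6

ANSWER: 6


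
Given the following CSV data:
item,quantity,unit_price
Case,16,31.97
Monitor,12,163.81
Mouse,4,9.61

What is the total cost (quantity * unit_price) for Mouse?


Row: Mouse
quantity = 4
unit_price = 9.61
total = 4 * 9.61 = 38.44

ANSWER: 38.44


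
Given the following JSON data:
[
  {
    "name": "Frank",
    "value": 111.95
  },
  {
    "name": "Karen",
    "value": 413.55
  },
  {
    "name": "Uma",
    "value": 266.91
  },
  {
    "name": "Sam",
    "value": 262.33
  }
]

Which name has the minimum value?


Comparing values:
  Frank: 111.95
  Karen: 413.55
  Uma: 266.91
  Sam: 262.33
Minimum: Frank (111.95)

ANSWER: Frank


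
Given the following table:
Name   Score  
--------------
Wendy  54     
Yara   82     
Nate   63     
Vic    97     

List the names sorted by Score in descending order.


Sorting by Score (descending):
  Vic: 97
  Yara: 82
  Nate: 63
  Wendy: 54


ANSWER: Vic, Yara, Nate, Wendy


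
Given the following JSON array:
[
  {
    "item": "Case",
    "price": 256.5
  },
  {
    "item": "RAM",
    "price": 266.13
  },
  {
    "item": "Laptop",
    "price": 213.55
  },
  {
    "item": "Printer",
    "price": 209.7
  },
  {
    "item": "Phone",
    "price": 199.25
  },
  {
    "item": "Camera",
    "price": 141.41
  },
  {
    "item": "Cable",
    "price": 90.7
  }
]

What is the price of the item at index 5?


Array index 5 -> Camera
price = 141.41

ANSWER: 141.41


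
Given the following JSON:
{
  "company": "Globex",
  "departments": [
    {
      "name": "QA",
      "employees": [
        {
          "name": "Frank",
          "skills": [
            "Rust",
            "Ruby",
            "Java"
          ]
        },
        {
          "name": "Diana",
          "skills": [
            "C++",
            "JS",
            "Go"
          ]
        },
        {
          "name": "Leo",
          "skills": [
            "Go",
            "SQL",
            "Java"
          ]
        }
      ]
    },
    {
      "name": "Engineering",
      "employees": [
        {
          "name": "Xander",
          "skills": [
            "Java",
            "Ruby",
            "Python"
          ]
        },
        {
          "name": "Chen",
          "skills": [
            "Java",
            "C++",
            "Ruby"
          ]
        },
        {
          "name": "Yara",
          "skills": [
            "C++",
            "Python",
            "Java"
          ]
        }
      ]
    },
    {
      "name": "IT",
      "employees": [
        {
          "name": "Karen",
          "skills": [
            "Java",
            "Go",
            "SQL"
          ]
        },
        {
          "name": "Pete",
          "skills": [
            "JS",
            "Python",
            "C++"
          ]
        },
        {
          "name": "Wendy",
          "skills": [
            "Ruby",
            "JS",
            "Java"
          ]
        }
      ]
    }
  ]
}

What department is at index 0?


Path: departments[0].name
Value: QA

ANSWER: QA


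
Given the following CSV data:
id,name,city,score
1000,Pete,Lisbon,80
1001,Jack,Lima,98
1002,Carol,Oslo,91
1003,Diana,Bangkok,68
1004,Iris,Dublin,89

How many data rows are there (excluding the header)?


Counting rows (excluding header):
Header: id,name,city,score
Data rows: 5

ANSWER: 5


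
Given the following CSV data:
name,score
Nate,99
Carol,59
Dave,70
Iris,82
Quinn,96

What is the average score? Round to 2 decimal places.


Scores: 99, 59, 70, 82, 96
Sum = 406
Count = 5
Average = 406 / 5 = 81.20

ANSWER: 81.20


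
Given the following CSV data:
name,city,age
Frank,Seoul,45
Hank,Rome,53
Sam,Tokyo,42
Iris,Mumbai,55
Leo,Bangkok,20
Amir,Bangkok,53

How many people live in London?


Scanning city column for 'London':
Total matches: 0

ANSWER: 0


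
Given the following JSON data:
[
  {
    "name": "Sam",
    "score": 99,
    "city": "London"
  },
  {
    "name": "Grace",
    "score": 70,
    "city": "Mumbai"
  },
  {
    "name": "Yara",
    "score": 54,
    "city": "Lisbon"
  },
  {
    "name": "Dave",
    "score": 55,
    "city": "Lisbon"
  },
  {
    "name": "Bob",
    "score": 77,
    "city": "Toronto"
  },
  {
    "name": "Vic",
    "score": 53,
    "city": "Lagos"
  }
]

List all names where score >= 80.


Filtering records where score >= 80:
  Sam (score=99) -> YES
  Grace (score=70) -> no
  Yara (score=54) -> no
  Dave (score=55) -> no
  Bob (score=77) -> no
  Vic (score=53) -> no


ANSWER: Sam


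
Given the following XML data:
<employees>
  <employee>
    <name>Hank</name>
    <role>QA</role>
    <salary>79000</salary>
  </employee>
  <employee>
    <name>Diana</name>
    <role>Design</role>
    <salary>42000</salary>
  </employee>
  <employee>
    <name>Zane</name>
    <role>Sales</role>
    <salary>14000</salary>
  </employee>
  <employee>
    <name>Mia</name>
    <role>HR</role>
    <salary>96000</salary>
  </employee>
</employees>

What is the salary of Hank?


Searching for <employee> with <name>Hank</name>
Found at position 1
<salary>79000</salary>

ANSWER: 79000


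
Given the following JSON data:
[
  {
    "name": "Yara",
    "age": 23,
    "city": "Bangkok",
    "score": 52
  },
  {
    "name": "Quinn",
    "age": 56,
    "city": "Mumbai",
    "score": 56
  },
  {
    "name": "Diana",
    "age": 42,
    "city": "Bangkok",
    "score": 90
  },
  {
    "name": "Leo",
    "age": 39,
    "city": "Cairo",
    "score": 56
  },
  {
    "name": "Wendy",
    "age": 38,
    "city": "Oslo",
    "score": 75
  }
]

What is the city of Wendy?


Looking up record where name = Wendy
Record index: 4
Field 'city' = Oslo

ANSWER: Oslo


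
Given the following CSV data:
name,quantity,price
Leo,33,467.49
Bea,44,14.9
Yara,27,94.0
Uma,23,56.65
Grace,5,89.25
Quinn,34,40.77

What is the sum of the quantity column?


Values in 'quantity' column:
  Row 1: 33
  Row 2: 44
  Row 3: 27
  Row 4: 23
  Row 5: 5
  Row 6: 34
Sum = 33 + 44 + 27 + 23 + 5 + 34 = 166

ANSWER: 166


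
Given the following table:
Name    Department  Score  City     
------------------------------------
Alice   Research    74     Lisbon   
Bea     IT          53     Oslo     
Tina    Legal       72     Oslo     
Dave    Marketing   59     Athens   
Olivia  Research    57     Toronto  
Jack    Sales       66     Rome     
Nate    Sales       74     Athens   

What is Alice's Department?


Row 1: Alice
Department = Research

ANSWER: Research


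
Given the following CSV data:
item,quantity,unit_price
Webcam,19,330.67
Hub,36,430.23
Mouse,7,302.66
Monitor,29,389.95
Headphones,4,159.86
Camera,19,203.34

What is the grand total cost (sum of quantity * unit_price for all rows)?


Computing row totals:
  Webcam: 19 * 330.67 = 6282.73
  Hub: 36 * 430.23 = 15488.28
  Mouse: 7 * 302.66 = 2118.62
  Monitor: 29 * 389.95 = 11308.55
  Headphones: 4 * 159.86 = 639.44
  Camera: 19 * 203.34 = 3863.46
Grand total = 6282.73 + 15488.28 + 2118.62 + 11308.55 + 639.44 + 3863.46 = 39701.08

ANSWER: 39701.08


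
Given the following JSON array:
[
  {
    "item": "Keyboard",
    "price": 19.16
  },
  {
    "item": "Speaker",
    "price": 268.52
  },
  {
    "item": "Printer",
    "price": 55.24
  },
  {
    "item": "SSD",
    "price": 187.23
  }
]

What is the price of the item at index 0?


Array index 0 -> Keyboard
price = 19.16

ANSWER: 19.16


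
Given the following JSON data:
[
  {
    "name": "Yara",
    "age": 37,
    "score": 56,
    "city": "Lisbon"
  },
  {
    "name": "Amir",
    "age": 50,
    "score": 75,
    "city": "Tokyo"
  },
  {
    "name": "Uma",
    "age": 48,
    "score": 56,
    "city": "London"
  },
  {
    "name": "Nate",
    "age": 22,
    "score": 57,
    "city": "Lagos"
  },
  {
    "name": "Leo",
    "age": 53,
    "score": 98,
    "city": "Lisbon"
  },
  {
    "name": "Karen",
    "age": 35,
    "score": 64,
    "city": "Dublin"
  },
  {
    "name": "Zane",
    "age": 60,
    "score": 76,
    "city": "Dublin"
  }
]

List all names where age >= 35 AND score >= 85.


Checking both conditions:
  Yara (age=37, score=56) -> no
  Amir (age=50, score=75) -> no
  Uma (age=48, score=56) -> no
  Nate (age=22, score=57) -> no
  Leo (age=53, score=98) -> YES
  Karen (age=35, score=64) -> no
  Zane (age=60, score=76) -> no


ANSWER: Leo


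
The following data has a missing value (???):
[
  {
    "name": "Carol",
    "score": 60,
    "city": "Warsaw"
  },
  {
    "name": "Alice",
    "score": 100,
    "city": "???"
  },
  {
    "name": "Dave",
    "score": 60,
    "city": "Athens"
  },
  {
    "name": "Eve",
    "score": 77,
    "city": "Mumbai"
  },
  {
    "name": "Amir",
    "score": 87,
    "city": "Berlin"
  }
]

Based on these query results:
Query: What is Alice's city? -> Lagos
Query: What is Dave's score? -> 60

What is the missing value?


The missing value is Alice's city
From query: Alice's city = Lagos

ANSWER: Lagos


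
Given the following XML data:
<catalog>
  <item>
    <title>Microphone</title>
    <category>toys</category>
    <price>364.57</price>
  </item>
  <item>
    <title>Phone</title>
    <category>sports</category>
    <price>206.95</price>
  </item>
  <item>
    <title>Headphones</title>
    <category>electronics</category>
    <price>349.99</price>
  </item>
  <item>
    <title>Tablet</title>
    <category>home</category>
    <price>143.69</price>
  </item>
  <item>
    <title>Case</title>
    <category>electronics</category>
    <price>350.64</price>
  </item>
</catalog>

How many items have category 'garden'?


Scanning <item> elements for <category>garden</category>:
Count: 0

ANSWER: 0


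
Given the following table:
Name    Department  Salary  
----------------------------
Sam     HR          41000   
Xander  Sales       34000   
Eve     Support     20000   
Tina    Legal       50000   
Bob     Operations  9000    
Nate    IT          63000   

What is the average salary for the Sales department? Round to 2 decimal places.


Sales department members:
  Xander: 34000
Sum = 34000
Count = 1
Average = 34000 / 1 = 34000.00

ANSWER: 34000.00


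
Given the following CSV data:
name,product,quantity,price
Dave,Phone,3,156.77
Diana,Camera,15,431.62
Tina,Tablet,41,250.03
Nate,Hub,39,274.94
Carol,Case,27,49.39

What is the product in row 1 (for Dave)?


Row 1: Dave
Column 'product' = Phone

ANSWER: Phone


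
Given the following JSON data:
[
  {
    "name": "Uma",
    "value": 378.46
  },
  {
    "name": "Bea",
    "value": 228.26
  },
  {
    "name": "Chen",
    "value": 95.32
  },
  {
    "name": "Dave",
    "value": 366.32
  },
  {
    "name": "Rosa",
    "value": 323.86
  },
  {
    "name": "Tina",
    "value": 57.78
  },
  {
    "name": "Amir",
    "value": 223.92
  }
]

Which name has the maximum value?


Comparing values:
  Uma: 378.46
  Bea: 228.26
  Chen: 95.32
  Dave: 366.32
  Rosa: 323.86
  Tina: 57.78
  Amir: 223.92
Maximum: Uma (378.46)

ANSWER: Uma


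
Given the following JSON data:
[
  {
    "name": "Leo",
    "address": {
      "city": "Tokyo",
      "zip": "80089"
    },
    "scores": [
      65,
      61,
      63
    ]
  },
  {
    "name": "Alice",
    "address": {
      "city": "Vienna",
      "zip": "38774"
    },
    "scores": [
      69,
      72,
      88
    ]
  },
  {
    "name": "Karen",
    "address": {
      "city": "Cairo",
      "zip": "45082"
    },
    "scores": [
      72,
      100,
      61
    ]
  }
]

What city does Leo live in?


Path: records[0].address.city
Value: Tokyo

ANSWER: Tokyo


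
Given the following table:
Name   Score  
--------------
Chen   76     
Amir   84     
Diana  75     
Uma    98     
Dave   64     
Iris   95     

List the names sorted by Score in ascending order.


Sorting by Score (ascending):
  Dave: 64
  Diana: 75
  Chen: 76
  Amir: 84
  Iris: 95
  Uma: 98


ANSWER: Dave, Diana, Chen, Amir, Iris, Uma


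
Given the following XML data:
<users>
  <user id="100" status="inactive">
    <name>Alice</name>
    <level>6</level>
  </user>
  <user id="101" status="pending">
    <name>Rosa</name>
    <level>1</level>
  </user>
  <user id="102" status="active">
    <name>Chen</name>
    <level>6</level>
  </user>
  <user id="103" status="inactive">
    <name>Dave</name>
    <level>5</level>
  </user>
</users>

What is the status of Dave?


Finding user with name = Dave
user id="103" status="inactive"

ANSWER: inactive


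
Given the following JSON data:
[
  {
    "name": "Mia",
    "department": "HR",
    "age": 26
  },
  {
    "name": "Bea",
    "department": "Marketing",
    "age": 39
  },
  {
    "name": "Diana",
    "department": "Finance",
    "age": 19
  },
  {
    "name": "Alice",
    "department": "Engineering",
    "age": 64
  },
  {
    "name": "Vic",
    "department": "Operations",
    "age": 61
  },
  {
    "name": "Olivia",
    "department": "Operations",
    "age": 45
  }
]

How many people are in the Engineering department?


Scanning records for department = Engineering
  Record 3: Alice
Count: 1

ANSWER: 1


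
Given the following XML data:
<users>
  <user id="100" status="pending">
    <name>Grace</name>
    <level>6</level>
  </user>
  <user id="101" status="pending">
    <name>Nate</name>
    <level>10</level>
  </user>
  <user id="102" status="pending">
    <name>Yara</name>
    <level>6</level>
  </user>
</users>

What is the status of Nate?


Finding user with name = Nate
user id="101" status="pending"

ANSWER: pending


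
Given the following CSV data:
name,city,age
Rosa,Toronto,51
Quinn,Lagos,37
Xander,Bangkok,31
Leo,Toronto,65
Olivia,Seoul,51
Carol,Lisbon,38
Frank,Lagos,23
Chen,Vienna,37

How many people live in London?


Scanning city column for 'London':
Total matches: 0

ANSWER: 0


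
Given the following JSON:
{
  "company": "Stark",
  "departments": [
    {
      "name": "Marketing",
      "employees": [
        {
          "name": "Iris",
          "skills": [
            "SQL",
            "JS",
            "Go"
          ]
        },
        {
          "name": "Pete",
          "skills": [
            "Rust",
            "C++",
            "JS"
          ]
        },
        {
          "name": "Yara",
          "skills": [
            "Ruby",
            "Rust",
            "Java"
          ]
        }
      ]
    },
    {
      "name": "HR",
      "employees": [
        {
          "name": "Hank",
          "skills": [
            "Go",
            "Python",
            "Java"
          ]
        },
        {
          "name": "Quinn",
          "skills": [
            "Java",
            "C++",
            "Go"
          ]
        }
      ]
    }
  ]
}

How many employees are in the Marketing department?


Path: departments[0].employees
Count: 3

ANSWER: 3


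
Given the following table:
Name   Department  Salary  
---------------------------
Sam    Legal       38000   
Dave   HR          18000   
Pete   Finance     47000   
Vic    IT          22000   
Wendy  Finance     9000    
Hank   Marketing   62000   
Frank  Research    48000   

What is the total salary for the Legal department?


Legal department members:
  Sam: 38000
Total = 38000 = 38000

ANSWER: 38000


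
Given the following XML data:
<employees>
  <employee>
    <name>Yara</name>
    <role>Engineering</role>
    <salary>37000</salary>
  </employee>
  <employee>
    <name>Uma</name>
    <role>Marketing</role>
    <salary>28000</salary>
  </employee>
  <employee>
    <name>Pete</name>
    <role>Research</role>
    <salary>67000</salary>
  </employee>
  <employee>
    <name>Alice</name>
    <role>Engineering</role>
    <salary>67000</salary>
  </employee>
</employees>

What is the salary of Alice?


Searching for <employee> with <name>Alice</name>
Found at position 4
<salary>67000</salary>

ANSWER: 67000


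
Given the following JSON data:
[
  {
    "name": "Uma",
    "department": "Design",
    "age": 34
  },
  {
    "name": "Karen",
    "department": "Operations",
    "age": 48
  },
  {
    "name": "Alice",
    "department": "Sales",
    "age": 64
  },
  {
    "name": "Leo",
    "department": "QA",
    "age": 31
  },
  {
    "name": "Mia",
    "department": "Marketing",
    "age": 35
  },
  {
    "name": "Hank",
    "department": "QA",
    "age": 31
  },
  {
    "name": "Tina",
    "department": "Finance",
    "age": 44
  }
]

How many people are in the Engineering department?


Scanning records for department = Engineering
  No matches found
Count: 0

ANSWER: 0


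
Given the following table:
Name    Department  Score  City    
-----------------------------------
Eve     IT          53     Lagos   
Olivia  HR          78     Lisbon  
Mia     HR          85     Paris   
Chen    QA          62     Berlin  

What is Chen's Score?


Row 4: Chen
Score = 62

ANSWER: 62


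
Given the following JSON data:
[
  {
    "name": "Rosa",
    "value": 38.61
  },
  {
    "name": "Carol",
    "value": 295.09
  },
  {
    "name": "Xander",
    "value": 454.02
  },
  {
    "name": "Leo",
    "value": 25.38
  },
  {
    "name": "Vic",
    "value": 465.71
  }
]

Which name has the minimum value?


Comparing values:
  Rosa: 38.61
  Carol: 295.09
  Xander: 454.02
  Leo: 25.38
  Vic: 465.71
Minimum: Leo (25.38)

ANSWER: Leo


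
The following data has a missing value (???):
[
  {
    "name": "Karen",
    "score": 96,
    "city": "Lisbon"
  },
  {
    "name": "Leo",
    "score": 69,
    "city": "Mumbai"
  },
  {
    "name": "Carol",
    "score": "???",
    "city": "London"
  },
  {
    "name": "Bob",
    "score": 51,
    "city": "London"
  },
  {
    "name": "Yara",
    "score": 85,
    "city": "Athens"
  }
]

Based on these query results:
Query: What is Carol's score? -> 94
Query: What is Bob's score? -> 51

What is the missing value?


The missing value is Carol's score
From query: Carol's score = 94

ANSWER: 94


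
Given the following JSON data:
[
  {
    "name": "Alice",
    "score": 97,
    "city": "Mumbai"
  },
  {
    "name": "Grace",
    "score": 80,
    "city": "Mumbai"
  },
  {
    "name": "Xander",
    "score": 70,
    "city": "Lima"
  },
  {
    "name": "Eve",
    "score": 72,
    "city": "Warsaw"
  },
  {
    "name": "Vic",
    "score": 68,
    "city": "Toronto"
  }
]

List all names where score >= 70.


Filtering records where score >= 70:
  Alice (score=97) -> YES
  Grace (score=80) -> YES
  Xander (score=70) -> YES
  Eve (score=72) -> YES
  Vic (score=68) -> no


ANSWER: Alice, Grace, Xander, Eve


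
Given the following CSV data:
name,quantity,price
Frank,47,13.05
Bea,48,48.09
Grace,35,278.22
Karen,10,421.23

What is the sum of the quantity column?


Values in 'quantity' column:
  Row 1: 47
  Row 2: 48
  Row 3: 35
  Row 4: 10
Sum = 47 + 48 + 35 + 10 = 140

ANSWER: 140


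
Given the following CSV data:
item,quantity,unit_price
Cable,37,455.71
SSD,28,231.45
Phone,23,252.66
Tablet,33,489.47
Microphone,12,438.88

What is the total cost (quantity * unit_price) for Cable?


Row: Cable
quantity = 37
unit_price = 455.71
total = 37 * 455.71 = 16861.27

ANSWER: 16861.27


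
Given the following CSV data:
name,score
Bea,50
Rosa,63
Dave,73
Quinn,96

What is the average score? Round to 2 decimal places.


Scores: 50, 63, 73, 96
Sum = 282
Count = 4
Average = 282 / 4 = 70.50

ANSWER: 70.50


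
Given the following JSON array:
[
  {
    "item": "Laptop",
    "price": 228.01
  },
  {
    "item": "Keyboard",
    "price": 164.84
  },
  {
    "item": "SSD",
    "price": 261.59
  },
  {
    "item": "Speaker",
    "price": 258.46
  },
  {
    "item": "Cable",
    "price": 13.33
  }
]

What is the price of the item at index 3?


Array index 3 -> Speaker
price = 258.46

ANSWER: 258.46


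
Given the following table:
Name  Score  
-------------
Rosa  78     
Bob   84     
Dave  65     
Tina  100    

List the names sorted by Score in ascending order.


Sorting by Score (ascending):
  Dave: 65
  Rosa: 78
  Bob: 84
  Tina: 100


ANSWER: Dave, Rosa, Bob, Tina


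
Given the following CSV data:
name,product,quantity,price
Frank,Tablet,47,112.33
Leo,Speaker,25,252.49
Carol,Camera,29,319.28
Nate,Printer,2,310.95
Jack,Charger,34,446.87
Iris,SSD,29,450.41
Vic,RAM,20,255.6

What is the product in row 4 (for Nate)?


Row 4: Nate
Column 'product' = Printer

ANSWER: Printer


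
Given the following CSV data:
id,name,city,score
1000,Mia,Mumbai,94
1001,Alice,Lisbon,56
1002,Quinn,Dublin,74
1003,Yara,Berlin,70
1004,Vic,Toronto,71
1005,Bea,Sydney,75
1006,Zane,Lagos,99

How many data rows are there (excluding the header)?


Counting rows (excluding header):
Header: id,name,city,score
Data rows: 7

ANSWER: 7


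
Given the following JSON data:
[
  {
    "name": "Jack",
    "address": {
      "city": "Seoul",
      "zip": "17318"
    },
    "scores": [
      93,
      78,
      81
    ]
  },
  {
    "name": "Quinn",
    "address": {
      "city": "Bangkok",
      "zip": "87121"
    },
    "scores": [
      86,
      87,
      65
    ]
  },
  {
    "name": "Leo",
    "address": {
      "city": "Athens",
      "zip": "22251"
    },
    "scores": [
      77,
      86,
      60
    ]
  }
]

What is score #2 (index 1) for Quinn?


Path: records[1].scores[1]
Value: 87

ANSWER: 87


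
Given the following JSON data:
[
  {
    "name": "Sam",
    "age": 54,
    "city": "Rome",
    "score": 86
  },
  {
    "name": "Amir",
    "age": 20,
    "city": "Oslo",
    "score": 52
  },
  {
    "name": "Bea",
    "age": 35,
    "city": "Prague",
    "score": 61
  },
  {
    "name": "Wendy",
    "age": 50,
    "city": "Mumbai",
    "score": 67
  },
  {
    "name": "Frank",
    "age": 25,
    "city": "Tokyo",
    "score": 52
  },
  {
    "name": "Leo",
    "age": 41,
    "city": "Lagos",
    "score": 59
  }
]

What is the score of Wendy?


Looking up record where name = Wendy
Record index: 3
Field 'score' = 67

ANSWER: 67


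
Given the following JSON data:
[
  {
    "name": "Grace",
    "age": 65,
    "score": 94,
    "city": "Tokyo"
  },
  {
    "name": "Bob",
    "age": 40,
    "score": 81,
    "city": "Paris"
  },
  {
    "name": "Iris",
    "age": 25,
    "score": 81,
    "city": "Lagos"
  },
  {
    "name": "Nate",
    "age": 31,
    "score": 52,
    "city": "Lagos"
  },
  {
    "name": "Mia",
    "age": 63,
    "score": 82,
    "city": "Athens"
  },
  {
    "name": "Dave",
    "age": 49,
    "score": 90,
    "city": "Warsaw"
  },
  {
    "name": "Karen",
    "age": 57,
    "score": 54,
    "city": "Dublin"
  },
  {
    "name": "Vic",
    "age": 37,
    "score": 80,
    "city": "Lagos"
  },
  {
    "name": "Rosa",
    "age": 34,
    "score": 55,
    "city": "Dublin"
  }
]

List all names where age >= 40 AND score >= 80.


Checking both conditions:
  Grace (age=65, score=94) -> YES
  Bob (age=40, score=81) -> YES
  Iris (age=25, score=81) -> no
  Nate (age=31, score=52) -> no
  Mia (age=63, score=82) -> YES
  Dave (age=49, score=90) -> YES
  Karen (age=57, score=54) -> no
  Vic (age=37, score=80) -> no
  Rosa (age=34, score=55) -> no


ANSWER: Grace, Bob, Mia, Dave


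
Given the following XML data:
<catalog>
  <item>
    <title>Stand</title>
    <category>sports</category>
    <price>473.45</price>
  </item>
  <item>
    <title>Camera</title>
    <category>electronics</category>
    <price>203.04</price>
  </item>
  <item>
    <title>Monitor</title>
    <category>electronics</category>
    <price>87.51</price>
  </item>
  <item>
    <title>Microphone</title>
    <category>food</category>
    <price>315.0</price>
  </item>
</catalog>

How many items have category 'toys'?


Scanning <item> elements for <category>toys</category>:
Count: 0

ANSWER: 0


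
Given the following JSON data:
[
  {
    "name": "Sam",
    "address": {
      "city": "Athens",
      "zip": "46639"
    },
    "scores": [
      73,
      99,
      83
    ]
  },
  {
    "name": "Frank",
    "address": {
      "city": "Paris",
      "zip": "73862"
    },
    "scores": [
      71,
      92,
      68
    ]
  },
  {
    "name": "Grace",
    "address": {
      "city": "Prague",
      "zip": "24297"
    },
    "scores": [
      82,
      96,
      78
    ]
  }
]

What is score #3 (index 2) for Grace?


Path: records[2].scores[2]
Value: 78

ANSWER: 78


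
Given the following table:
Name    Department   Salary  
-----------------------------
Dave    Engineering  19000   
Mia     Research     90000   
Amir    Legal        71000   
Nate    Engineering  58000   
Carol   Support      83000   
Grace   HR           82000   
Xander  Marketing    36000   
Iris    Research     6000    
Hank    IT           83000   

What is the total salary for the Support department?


Support department members:
  Carol: 83000
Total = 83000 = 83000

ANSWER: 83000


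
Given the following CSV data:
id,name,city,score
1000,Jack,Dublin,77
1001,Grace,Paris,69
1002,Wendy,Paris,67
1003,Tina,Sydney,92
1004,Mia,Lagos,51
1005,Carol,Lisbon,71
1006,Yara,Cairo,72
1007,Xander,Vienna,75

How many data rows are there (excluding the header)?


Counting rows (excluding header):
Header: id,name,city,score
Data rows: 8

ANSWER: 8


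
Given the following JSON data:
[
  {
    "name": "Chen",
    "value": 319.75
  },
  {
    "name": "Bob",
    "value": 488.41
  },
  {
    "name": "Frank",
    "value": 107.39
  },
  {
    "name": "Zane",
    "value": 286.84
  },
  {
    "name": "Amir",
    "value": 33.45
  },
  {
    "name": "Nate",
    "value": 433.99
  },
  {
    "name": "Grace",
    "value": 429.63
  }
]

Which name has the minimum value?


Comparing values:
  Chen: 319.75
  Bob: 488.41
  Frank: 107.39
  Zane: 286.84
  Amir: 33.45
  Nate: 433.99
  Grace: 429.63
Minimum: Amir (33.45)

ANSWER: Amir
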